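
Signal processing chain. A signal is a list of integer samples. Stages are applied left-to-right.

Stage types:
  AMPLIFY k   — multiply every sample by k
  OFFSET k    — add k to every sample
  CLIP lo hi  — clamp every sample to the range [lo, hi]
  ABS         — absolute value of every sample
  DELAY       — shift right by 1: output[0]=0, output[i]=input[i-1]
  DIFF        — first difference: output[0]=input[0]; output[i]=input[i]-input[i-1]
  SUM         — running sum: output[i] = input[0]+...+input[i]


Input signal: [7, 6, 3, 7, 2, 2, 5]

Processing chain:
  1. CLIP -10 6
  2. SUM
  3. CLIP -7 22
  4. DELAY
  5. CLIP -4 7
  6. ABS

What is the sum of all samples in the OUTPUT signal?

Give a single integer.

Answer: 41

Derivation:
Input: [7, 6, 3, 7, 2, 2, 5]
Stage 1 (CLIP -10 6): clip(7,-10,6)=6, clip(6,-10,6)=6, clip(3,-10,6)=3, clip(7,-10,6)=6, clip(2,-10,6)=2, clip(2,-10,6)=2, clip(5,-10,6)=5 -> [6, 6, 3, 6, 2, 2, 5]
Stage 2 (SUM): sum[0..0]=6, sum[0..1]=12, sum[0..2]=15, sum[0..3]=21, sum[0..4]=23, sum[0..5]=25, sum[0..6]=30 -> [6, 12, 15, 21, 23, 25, 30]
Stage 3 (CLIP -7 22): clip(6,-7,22)=6, clip(12,-7,22)=12, clip(15,-7,22)=15, clip(21,-7,22)=21, clip(23,-7,22)=22, clip(25,-7,22)=22, clip(30,-7,22)=22 -> [6, 12, 15, 21, 22, 22, 22]
Stage 4 (DELAY): [0, 6, 12, 15, 21, 22, 22] = [0, 6, 12, 15, 21, 22, 22] -> [0, 6, 12, 15, 21, 22, 22]
Stage 5 (CLIP -4 7): clip(0,-4,7)=0, clip(6,-4,7)=6, clip(12,-4,7)=7, clip(15,-4,7)=7, clip(21,-4,7)=7, clip(22,-4,7)=7, clip(22,-4,7)=7 -> [0, 6, 7, 7, 7, 7, 7]
Stage 6 (ABS): |0|=0, |6|=6, |7|=7, |7|=7, |7|=7, |7|=7, |7|=7 -> [0, 6, 7, 7, 7, 7, 7]
Output sum: 41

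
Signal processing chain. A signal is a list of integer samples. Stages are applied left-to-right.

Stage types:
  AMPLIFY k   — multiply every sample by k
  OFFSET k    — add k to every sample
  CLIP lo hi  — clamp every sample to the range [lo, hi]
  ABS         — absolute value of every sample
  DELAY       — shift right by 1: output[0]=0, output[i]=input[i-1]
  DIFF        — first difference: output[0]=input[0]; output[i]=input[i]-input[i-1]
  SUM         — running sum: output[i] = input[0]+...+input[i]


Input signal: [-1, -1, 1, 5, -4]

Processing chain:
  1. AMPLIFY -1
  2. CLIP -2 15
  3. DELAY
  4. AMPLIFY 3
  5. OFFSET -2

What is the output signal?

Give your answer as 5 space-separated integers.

Answer: -2 1 1 -5 -8

Derivation:
Input: [-1, -1, 1, 5, -4]
Stage 1 (AMPLIFY -1): -1*-1=1, -1*-1=1, 1*-1=-1, 5*-1=-5, -4*-1=4 -> [1, 1, -1, -5, 4]
Stage 2 (CLIP -2 15): clip(1,-2,15)=1, clip(1,-2,15)=1, clip(-1,-2,15)=-1, clip(-5,-2,15)=-2, clip(4,-2,15)=4 -> [1, 1, -1, -2, 4]
Stage 3 (DELAY): [0, 1, 1, -1, -2] = [0, 1, 1, -1, -2] -> [0, 1, 1, -1, -2]
Stage 4 (AMPLIFY 3): 0*3=0, 1*3=3, 1*3=3, -1*3=-3, -2*3=-6 -> [0, 3, 3, -3, -6]
Stage 5 (OFFSET -2): 0+-2=-2, 3+-2=1, 3+-2=1, -3+-2=-5, -6+-2=-8 -> [-2, 1, 1, -5, -8]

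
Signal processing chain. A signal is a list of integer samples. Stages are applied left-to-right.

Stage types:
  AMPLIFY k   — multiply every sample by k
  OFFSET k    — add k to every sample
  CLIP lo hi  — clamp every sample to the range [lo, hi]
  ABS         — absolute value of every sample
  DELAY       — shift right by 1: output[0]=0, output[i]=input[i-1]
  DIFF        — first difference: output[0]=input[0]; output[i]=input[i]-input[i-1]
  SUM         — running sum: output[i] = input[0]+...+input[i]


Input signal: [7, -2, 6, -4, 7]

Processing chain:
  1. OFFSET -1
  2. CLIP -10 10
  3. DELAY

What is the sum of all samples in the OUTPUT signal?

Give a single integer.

Answer: 3

Derivation:
Input: [7, -2, 6, -4, 7]
Stage 1 (OFFSET -1): 7+-1=6, -2+-1=-3, 6+-1=5, -4+-1=-5, 7+-1=6 -> [6, -3, 5, -5, 6]
Stage 2 (CLIP -10 10): clip(6,-10,10)=6, clip(-3,-10,10)=-3, clip(5,-10,10)=5, clip(-5,-10,10)=-5, clip(6,-10,10)=6 -> [6, -3, 5, -5, 6]
Stage 3 (DELAY): [0, 6, -3, 5, -5] = [0, 6, -3, 5, -5] -> [0, 6, -3, 5, -5]
Output sum: 3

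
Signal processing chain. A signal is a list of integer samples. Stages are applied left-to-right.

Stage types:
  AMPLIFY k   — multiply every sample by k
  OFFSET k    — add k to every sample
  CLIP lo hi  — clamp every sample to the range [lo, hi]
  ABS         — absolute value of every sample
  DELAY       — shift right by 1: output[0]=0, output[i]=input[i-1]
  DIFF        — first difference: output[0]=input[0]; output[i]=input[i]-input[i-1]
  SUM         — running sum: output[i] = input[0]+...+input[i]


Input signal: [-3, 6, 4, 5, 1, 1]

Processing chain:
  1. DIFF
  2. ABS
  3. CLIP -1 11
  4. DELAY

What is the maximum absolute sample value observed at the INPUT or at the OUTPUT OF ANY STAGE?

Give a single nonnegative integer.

Answer: 9

Derivation:
Input: [-3, 6, 4, 5, 1, 1] (max |s|=6)
Stage 1 (DIFF): s[0]=-3, 6--3=9, 4-6=-2, 5-4=1, 1-5=-4, 1-1=0 -> [-3, 9, -2, 1, -4, 0] (max |s|=9)
Stage 2 (ABS): |-3|=3, |9|=9, |-2|=2, |1|=1, |-4|=4, |0|=0 -> [3, 9, 2, 1, 4, 0] (max |s|=9)
Stage 3 (CLIP -1 11): clip(3,-1,11)=3, clip(9,-1,11)=9, clip(2,-1,11)=2, clip(1,-1,11)=1, clip(4,-1,11)=4, clip(0,-1,11)=0 -> [3, 9, 2, 1, 4, 0] (max |s|=9)
Stage 4 (DELAY): [0, 3, 9, 2, 1, 4] = [0, 3, 9, 2, 1, 4] -> [0, 3, 9, 2, 1, 4] (max |s|=9)
Overall max amplitude: 9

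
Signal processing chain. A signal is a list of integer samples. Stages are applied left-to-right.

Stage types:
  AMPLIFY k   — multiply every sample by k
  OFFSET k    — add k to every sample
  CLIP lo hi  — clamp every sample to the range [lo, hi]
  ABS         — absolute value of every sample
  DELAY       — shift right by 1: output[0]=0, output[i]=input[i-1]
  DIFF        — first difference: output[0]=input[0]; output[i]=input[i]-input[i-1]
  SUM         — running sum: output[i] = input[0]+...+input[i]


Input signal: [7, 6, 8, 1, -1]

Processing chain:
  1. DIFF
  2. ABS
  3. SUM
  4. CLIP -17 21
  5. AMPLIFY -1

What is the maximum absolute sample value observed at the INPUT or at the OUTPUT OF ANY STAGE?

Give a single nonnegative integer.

Input: [7, 6, 8, 1, -1] (max |s|=8)
Stage 1 (DIFF): s[0]=7, 6-7=-1, 8-6=2, 1-8=-7, -1-1=-2 -> [7, -1, 2, -7, -2] (max |s|=7)
Stage 2 (ABS): |7|=7, |-1|=1, |2|=2, |-7|=7, |-2|=2 -> [7, 1, 2, 7, 2] (max |s|=7)
Stage 3 (SUM): sum[0..0]=7, sum[0..1]=8, sum[0..2]=10, sum[0..3]=17, sum[0..4]=19 -> [7, 8, 10, 17, 19] (max |s|=19)
Stage 4 (CLIP -17 21): clip(7,-17,21)=7, clip(8,-17,21)=8, clip(10,-17,21)=10, clip(17,-17,21)=17, clip(19,-17,21)=19 -> [7, 8, 10, 17, 19] (max |s|=19)
Stage 5 (AMPLIFY -1): 7*-1=-7, 8*-1=-8, 10*-1=-10, 17*-1=-17, 19*-1=-19 -> [-7, -8, -10, -17, -19] (max |s|=19)
Overall max amplitude: 19

Answer: 19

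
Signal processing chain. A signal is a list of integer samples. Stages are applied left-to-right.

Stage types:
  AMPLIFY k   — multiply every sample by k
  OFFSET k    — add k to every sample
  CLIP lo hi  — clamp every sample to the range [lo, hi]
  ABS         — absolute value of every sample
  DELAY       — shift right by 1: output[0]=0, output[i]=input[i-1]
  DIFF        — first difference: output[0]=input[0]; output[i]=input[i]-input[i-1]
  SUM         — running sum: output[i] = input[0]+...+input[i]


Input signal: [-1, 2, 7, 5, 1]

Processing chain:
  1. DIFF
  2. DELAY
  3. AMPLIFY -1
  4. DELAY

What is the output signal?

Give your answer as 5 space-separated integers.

Answer: 0 0 1 -3 -5

Derivation:
Input: [-1, 2, 7, 5, 1]
Stage 1 (DIFF): s[0]=-1, 2--1=3, 7-2=5, 5-7=-2, 1-5=-4 -> [-1, 3, 5, -2, -4]
Stage 2 (DELAY): [0, -1, 3, 5, -2] = [0, -1, 3, 5, -2] -> [0, -1, 3, 5, -2]
Stage 3 (AMPLIFY -1): 0*-1=0, -1*-1=1, 3*-1=-3, 5*-1=-5, -2*-1=2 -> [0, 1, -3, -5, 2]
Stage 4 (DELAY): [0, 0, 1, -3, -5] = [0, 0, 1, -3, -5] -> [0, 0, 1, -3, -5]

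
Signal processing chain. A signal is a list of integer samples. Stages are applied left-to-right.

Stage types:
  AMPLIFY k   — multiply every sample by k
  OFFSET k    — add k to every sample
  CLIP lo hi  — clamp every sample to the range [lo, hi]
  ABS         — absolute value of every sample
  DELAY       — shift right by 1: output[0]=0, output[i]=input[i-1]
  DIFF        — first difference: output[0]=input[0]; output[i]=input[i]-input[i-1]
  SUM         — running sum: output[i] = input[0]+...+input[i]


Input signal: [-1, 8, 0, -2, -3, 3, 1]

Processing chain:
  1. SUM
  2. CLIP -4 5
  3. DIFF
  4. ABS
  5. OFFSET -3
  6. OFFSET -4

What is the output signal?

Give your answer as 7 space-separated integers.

Input: [-1, 8, 0, -2, -3, 3, 1]
Stage 1 (SUM): sum[0..0]=-1, sum[0..1]=7, sum[0..2]=7, sum[0..3]=5, sum[0..4]=2, sum[0..5]=5, sum[0..6]=6 -> [-1, 7, 7, 5, 2, 5, 6]
Stage 2 (CLIP -4 5): clip(-1,-4,5)=-1, clip(7,-4,5)=5, clip(7,-4,5)=5, clip(5,-4,5)=5, clip(2,-4,5)=2, clip(5,-4,5)=5, clip(6,-4,5)=5 -> [-1, 5, 5, 5, 2, 5, 5]
Stage 3 (DIFF): s[0]=-1, 5--1=6, 5-5=0, 5-5=0, 2-5=-3, 5-2=3, 5-5=0 -> [-1, 6, 0, 0, -3, 3, 0]
Stage 4 (ABS): |-1|=1, |6|=6, |0|=0, |0|=0, |-3|=3, |3|=3, |0|=0 -> [1, 6, 0, 0, 3, 3, 0]
Stage 5 (OFFSET -3): 1+-3=-2, 6+-3=3, 0+-3=-3, 0+-3=-3, 3+-3=0, 3+-3=0, 0+-3=-3 -> [-2, 3, -3, -3, 0, 0, -3]
Stage 6 (OFFSET -4): -2+-4=-6, 3+-4=-1, -3+-4=-7, -3+-4=-7, 0+-4=-4, 0+-4=-4, -3+-4=-7 -> [-6, -1, -7, -7, -4, -4, -7]

Answer: -6 -1 -7 -7 -4 -4 -7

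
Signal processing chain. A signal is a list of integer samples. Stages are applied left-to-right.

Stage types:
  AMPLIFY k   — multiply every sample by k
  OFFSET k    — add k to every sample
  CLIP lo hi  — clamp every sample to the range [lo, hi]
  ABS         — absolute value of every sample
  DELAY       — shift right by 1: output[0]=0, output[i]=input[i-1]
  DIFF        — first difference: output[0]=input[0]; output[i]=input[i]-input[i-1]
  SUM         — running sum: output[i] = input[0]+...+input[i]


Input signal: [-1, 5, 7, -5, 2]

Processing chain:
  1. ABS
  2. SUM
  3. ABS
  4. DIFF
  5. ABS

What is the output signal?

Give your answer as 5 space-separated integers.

Input: [-1, 5, 7, -5, 2]
Stage 1 (ABS): |-1|=1, |5|=5, |7|=7, |-5|=5, |2|=2 -> [1, 5, 7, 5, 2]
Stage 2 (SUM): sum[0..0]=1, sum[0..1]=6, sum[0..2]=13, sum[0..3]=18, sum[0..4]=20 -> [1, 6, 13, 18, 20]
Stage 3 (ABS): |1|=1, |6|=6, |13|=13, |18|=18, |20|=20 -> [1, 6, 13, 18, 20]
Stage 4 (DIFF): s[0]=1, 6-1=5, 13-6=7, 18-13=5, 20-18=2 -> [1, 5, 7, 5, 2]
Stage 5 (ABS): |1|=1, |5|=5, |7|=7, |5|=5, |2|=2 -> [1, 5, 7, 5, 2]

Answer: 1 5 7 5 2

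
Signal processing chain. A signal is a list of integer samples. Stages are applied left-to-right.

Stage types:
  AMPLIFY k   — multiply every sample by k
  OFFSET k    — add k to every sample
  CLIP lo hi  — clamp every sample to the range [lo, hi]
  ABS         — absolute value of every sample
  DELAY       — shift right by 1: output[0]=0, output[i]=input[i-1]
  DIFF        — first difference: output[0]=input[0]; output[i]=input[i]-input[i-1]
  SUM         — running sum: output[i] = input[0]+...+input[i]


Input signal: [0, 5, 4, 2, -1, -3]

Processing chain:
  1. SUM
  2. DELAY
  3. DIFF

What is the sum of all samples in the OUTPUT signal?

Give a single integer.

Input: [0, 5, 4, 2, -1, -3]
Stage 1 (SUM): sum[0..0]=0, sum[0..1]=5, sum[0..2]=9, sum[0..3]=11, sum[0..4]=10, sum[0..5]=7 -> [0, 5, 9, 11, 10, 7]
Stage 2 (DELAY): [0, 0, 5, 9, 11, 10] = [0, 0, 5, 9, 11, 10] -> [0, 0, 5, 9, 11, 10]
Stage 3 (DIFF): s[0]=0, 0-0=0, 5-0=5, 9-5=4, 11-9=2, 10-11=-1 -> [0, 0, 5, 4, 2, -1]
Output sum: 10

Answer: 10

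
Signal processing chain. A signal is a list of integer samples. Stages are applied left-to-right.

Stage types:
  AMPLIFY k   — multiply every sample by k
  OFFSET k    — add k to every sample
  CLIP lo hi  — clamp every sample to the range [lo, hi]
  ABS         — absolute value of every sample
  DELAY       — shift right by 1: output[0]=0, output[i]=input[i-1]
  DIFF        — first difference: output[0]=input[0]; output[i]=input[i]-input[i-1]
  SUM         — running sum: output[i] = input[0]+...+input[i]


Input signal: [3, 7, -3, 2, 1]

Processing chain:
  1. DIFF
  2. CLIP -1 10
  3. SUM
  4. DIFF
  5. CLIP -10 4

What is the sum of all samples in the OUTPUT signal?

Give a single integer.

Answer: 9

Derivation:
Input: [3, 7, -3, 2, 1]
Stage 1 (DIFF): s[0]=3, 7-3=4, -3-7=-10, 2--3=5, 1-2=-1 -> [3, 4, -10, 5, -1]
Stage 2 (CLIP -1 10): clip(3,-1,10)=3, clip(4,-1,10)=4, clip(-10,-1,10)=-1, clip(5,-1,10)=5, clip(-1,-1,10)=-1 -> [3, 4, -1, 5, -1]
Stage 3 (SUM): sum[0..0]=3, sum[0..1]=7, sum[0..2]=6, sum[0..3]=11, sum[0..4]=10 -> [3, 7, 6, 11, 10]
Stage 4 (DIFF): s[0]=3, 7-3=4, 6-7=-1, 11-6=5, 10-11=-1 -> [3, 4, -1, 5, -1]
Stage 5 (CLIP -10 4): clip(3,-10,4)=3, clip(4,-10,4)=4, clip(-1,-10,4)=-1, clip(5,-10,4)=4, clip(-1,-10,4)=-1 -> [3, 4, -1, 4, -1]
Output sum: 9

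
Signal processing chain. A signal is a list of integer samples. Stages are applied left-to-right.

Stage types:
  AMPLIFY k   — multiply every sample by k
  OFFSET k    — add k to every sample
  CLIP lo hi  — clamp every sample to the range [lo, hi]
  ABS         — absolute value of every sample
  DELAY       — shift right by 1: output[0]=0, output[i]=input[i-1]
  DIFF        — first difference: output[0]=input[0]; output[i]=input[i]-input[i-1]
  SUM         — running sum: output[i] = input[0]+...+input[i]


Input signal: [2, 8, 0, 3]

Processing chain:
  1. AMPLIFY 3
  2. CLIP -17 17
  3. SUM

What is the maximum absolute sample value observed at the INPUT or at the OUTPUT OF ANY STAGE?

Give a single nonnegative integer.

Input: [2, 8, 0, 3] (max |s|=8)
Stage 1 (AMPLIFY 3): 2*3=6, 8*3=24, 0*3=0, 3*3=9 -> [6, 24, 0, 9] (max |s|=24)
Stage 2 (CLIP -17 17): clip(6,-17,17)=6, clip(24,-17,17)=17, clip(0,-17,17)=0, clip(9,-17,17)=9 -> [6, 17, 0, 9] (max |s|=17)
Stage 3 (SUM): sum[0..0]=6, sum[0..1]=23, sum[0..2]=23, sum[0..3]=32 -> [6, 23, 23, 32] (max |s|=32)
Overall max amplitude: 32

Answer: 32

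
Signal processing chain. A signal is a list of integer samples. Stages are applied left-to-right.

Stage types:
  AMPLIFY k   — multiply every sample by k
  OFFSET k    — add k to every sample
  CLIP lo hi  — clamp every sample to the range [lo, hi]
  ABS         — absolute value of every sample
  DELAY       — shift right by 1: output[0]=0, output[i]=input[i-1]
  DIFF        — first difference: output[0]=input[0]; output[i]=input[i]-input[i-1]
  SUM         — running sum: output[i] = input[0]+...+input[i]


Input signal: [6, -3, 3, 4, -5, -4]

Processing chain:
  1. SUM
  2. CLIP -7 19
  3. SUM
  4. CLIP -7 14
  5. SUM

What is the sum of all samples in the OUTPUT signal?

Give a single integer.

Input: [6, -3, 3, 4, -5, -4]
Stage 1 (SUM): sum[0..0]=6, sum[0..1]=3, sum[0..2]=6, sum[0..3]=10, sum[0..4]=5, sum[0..5]=1 -> [6, 3, 6, 10, 5, 1]
Stage 2 (CLIP -7 19): clip(6,-7,19)=6, clip(3,-7,19)=3, clip(6,-7,19)=6, clip(10,-7,19)=10, clip(5,-7,19)=5, clip(1,-7,19)=1 -> [6, 3, 6, 10, 5, 1]
Stage 3 (SUM): sum[0..0]=6, sum[0..1]=9, sum[0..2]=15, sum[0..3]=25, sum[0..4]=30, sum[0..5]=31 -> [6, 9, 15, 25, 30, 31]
Stage 4 (CLIP -7 14): clip(6,-7,14)=6, clip(9,-7,14)=9, clip(15,-7,14)=14, clip(25,-7,14)=14, clip(30,-7,14)=14, clip(31,-7,14)=14 -> [6, 9, 14, 14, 14, 14]
Stage 5 (SUM): sum[0..0]=6, sum[0..1]=15, sum[0..2]=29, sum[0..3]=43, sum[0..4]=57, sum[0..5]=71 -> [6, 15, 29, 43, 57, 71]
Output sum: 221

Answer: 221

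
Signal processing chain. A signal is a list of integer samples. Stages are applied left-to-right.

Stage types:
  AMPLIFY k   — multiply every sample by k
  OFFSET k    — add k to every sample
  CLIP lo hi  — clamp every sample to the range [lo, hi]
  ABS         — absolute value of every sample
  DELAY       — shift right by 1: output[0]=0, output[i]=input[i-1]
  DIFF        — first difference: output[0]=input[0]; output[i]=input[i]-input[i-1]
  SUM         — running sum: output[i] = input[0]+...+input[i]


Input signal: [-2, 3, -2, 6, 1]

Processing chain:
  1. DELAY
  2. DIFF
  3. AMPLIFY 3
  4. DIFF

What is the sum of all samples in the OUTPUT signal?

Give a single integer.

Input: [-2, 3, -2, 6, 1]
Stage 1 (DELAY): [0, -2, 3, -2, 6] = [0, -2, 3, -2, 6] -> [0, -2, 3, -2, 6]
Stage 2 (DIFF): s[0]=0, -2-0=-2, 3--2=5, -2-3=-5, 6--2=8 -> [0, -2, 5, -5, 8]
Stage 3 (AMPLIFY 3): 0*3=0, -2*3=-6, 5*3=15, -5*3=-15, 8*3=24 -> [0, -6, 15, -15, 24]
Stage 4 (DIFF): s[0]=0, -6-0=-6, 15--6=21, -15-15=-30, 24--15=39 -> [0, -6, 21, -30, 39]
Output sum: 24

Answer: 24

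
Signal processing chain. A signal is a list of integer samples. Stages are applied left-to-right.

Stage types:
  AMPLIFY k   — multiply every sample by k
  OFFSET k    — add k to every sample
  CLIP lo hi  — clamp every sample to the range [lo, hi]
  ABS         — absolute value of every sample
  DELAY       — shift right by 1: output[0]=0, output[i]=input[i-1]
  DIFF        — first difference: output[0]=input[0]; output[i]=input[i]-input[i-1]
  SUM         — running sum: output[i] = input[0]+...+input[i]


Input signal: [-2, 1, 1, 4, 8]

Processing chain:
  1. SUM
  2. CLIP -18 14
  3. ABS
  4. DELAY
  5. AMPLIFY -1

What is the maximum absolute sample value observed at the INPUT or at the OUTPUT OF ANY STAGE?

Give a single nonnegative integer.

Answer: 12

Derivation:
Input: [-2, 1, 1, 4, 8] (max |s|=8)
Stage 1 (SUM): sum[0..0]=-2, sum[0..1]=-1, sum[0..2]=0, sum[0..3]=4, sum[0..4]=12 -> [-2, -1, 0, 4, 12] (max |s|=12)
Stage 2 (CLIP -18 14): clip(-2,-18,14)=-2, clip(-1,-18,14)=-1, clip(0,-18,14)=0, clip(4,-18,14)=4, clip(12,-18,14)=12 -> [-2, -1, 0, 4, 12] (max |s|=12)
Stage 3 (ABS): |-2|=2, |-1|=1, |0|=0, |4|=4, |12|=12 -> [2, 1, 0, 4, 12] (max |s|=12)
Stage 4 (DELAY): [0, 2, 1, 0, 4] = [0, 2, 1, 0, 4] -> [0, 2, 1, 0, 4] (max |s|=4)
Stage 5 (AMPLIFY -1): 0*-1=0, 2*-1=-2, 1*-1=-1, 0*-1=0, 4*-1=-4 -> [0, -2, -1, 0, -4] (max |s|=4)
Overall max amplitude: 12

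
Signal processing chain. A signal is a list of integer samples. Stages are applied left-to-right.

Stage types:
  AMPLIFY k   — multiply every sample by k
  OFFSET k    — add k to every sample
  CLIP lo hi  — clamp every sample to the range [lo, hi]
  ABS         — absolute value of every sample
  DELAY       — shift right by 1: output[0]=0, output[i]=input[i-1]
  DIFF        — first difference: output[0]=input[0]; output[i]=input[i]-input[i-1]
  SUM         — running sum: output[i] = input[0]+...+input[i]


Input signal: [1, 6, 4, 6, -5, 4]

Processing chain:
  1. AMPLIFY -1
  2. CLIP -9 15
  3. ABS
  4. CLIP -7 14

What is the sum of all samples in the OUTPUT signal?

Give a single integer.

Answer: 26

Derivation:
Input: [1, 6, 4, 6, -5, 4]
Stage 1 (AMPLIFY -1): 1*-1=-1, 6*-1=-6, 4*-1=-4, 6*-1=-6, -5*-1=5, 4*-1=-4 -> [-1, -6, -4, -6, 5, -4]
Stage 2 (CLIP -9 15): clip(-1,-9,15)=-1, clip(-6,-9,15)=-6, clip(-4,-9,15)=-4, clip(-6,-9,15)=-6, clip(5,-9,15)=5, clip(-4,-9,15)=-4 -> [-1, -6, -4, -6, 5, -4]
Stage 3 (ABS): |-1|=1, |-6|=6, |-4|=4, |-6|=6, |5|=5, |-4|=4 -> [1, 6, 4, 6, 5, 4]
Stage 4 (CLIP -7 14): clip(1,-7,14)=1, clip(6,-7,14)=6, clip(4,-7,14)=4, clip(6,-7,14)=6, clip(5,-7,14)=5, clip(4,-7,14)=4 -> [1, 6, 4, 6, 5, 4]
Output sum: 26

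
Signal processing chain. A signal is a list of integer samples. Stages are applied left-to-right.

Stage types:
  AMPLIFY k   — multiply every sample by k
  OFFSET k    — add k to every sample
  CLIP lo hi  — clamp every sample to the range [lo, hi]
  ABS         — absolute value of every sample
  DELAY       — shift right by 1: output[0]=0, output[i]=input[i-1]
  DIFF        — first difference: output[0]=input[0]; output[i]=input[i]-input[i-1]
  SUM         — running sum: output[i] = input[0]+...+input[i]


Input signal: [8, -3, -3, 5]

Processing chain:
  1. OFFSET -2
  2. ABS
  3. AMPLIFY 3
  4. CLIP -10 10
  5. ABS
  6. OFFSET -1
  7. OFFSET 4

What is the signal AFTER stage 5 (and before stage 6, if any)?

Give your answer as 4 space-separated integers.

Input: [8, -3, -3, 5]
Stage 1 (OFFSET -2): 8+-2=6, -3+-2=-5, -3+-2=-5, 5+-2=3 -> [6, -5, -5, 3]
Stage 2 (ABS): |6|=6, |-5|=5, |-5|=5, |3|=3 -> [6, 5, 5, 3]
Stage 3 (AMPLIFY 3): 6*3=18, 5*3=15, 5*3=15, 3*3=9 -> [18, 15, 15, 9]
Stage 4 (CLIP -10 10): clip(18,-10,10)=10, clip(15,-10,10)=10, clip(15,-10,10)=10, clip(9,-10,10)=9 -> [10, 10, 10, 9]
Stage 5 (ABS): |10|=10, |10|=10, |10|=10, |9|=9 -> [10, 10, 10, 9]

Answer: 10 10 10 9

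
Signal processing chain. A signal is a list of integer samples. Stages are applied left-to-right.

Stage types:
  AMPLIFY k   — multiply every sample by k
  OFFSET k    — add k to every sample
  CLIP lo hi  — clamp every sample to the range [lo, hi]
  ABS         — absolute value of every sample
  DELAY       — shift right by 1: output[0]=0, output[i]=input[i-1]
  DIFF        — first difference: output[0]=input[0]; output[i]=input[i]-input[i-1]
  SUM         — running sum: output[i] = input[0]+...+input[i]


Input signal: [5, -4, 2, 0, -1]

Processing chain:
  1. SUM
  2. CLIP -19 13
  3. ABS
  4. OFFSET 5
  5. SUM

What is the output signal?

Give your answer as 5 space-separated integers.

Input: [5, -4, 2, 0, -1]
Stage 1 (SUM): sum[0..0]=5, sum[0..1]=1, sum[0..2]=3, sum[0..3]=3, sum[0..4]=2 -> [5, 1, 3, 3, 2]
Stage 2 (CLIP -19 13): clip(5,-19,13)=5, clip(1,-19,13)=1, clip(3,-19,13)=3, clip(3,-19,13)=3, clip(2,-19,13)=2 -> [5, 1, 3, 3, 2]
Stage 3 (ABS): |5|=5, |1|=1, |3|=3, |3|=3, |2|=2 -> [5, 1, 3, 3, 2]
Stage 4 (OFFSET 5): 5+5=10, 1+5=6, 3+5=8, 3+5=8, 2+5=7 -> [10, 6, 8, 8, 7]
Stage 5 (SUM): sum[0..0]=10, sum[0..1]=16, sum[0..2]=24, sum[0..3]=32, sum[0..4]=39 -> [10, 16, 24, 32, 39]

Answer: 10 16 24 32 39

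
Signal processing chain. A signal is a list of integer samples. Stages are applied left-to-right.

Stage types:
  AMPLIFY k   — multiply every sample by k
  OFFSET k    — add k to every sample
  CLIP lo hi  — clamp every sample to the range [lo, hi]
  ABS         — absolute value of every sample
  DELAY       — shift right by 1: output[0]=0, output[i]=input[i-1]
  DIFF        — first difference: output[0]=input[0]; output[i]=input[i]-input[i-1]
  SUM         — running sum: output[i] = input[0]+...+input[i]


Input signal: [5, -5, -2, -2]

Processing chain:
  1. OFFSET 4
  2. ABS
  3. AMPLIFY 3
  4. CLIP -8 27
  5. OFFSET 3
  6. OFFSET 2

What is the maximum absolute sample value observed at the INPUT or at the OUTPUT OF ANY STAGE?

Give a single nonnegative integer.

Input: [5, -5, -2, -2] (max |s|=5)
Stage 1 (OFFSET 4): 5+4=9, -5+4=-1, -2+4=2, -2+4=2 -> [9, -1, 2, 2] (max |s|=9)
Stage 2 (ABS): |9|=9, |-1|=1, |2|=2, |2|=2 -> [9, 1, 2, 2] (max |s|=9)
Stage 3 (AMPLIFY 3): 9*3=27, 1*3=3, 2*3=6, 2*3=6 -> [27, 3, 6, 6] (max |s|=27)
Stage 4 (CLIP -8 27): clip(27,-8,27)=27, clip(3,-8,27)=3, clip(6,-8,27)=6, clip(6,-8,27)=6 -> [27, 3, 6, 6] (max |s|=27)
Stage 5 (OFFSET 3): 27+3=30, 3+3=6, 6+3=9, 6+3=9 -> [30, 6, 9, 9] (max |s|=30)
Stage 6 (OFFSET 2): 30+2=32, 6+2=8, 9+2=11, 9+2=11 -> [32, 8, 11, 11] (max |s|=32)
Overall max amplitude: 32

Answer: 32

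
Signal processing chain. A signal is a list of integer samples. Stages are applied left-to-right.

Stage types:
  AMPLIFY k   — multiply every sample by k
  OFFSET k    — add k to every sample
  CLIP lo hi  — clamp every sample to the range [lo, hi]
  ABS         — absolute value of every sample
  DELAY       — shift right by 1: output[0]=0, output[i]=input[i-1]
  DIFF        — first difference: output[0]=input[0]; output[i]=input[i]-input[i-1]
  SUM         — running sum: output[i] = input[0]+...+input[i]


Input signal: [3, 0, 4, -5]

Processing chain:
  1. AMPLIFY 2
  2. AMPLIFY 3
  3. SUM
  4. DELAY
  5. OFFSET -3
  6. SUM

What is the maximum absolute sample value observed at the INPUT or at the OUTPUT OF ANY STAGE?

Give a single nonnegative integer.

Answer: 66

Derivation:
Input: [3, 0, 4, -5] (max |s|=5)
Stage 1 (AMPLIFY 2): 3*2=6, 0*2=0, 4*2=8, -5*2=-10 -> [6, 0, 8, -10] (max |s|=10)
Stage 2 (AMPLIFY 3): 6*3=18, 0*3=0, 8*3=24, -10*3=-30 -> [18, 0, 24, -30] (max |s|=30)
Stage 3 (SUM): sum[0..0]=18, sum[0..1]=18, sum[0..2]=42, sum[0..3]=12 -> [18, 18, 42, 12] (max |s|=42)
Stage 4 (DELAY): [0, 18, 18, 42] = [0, 18, 18, 42] -> [0, 18, 18, 42] (max |s|=42)
Stage 5 (OFFSET -3): 0+-3=-3, 18+-3=15, 18+-3=15, 42+-3=39 -> [-3, 15, 15, 39] (max |s|=39)
Stage 6 (SUM): sum[0..0]=-3, sum[0..1]=12, sum[0..2]=27, sum[0..3]=66 -> [-3, 12, 27, 66] (max |s|=66)
Overall max amplitude: 66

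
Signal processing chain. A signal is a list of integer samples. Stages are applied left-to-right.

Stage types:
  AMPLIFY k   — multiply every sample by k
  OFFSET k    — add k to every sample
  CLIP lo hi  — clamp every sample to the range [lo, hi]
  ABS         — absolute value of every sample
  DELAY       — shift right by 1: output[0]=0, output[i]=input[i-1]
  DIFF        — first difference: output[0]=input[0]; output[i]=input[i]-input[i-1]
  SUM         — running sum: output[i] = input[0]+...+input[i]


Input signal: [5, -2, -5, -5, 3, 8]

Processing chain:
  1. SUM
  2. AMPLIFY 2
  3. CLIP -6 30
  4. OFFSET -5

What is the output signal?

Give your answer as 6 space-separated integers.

Input: [5, -2, -5, -5, 3, 8]
Stage 1 (SUM): sum[0..0]=5, sum[0..1]=3, sum[0..2]=-2, sum[0..3]=-7, sum[0..4]=-4, sum[0..5]=4 -> [5, 3, -2, -7, -4, 4]
Stage 2 (AMPLIFY 2): 5*2=10, 3*2=6, -2*2=-4, -7*2=-14, -4*2=-8, 4*2=8 -> [10, 6, -4, -14, -8, 8]
Stage 3 (CLIP -6 30): clip(10,-6,30)=10, clip(6,-6,30)=6, clip(-4,-6,30)=-4, clip(-14,-6,30)=-6, clip(-8,-6,30)=-6, clip(8,-6,30)=8 -> [10, 6, -4, -6, -6, 8]
Stage 4 (OFFSET -5): 10+-5=5, 6+-5=1, -4+-5=-9, -6+-5=-11, -6+-5=-11, 8+-5=3 -> [5, 1, -9, -11, -11, 3]

Answer: 5 1 -9 -11 -11 3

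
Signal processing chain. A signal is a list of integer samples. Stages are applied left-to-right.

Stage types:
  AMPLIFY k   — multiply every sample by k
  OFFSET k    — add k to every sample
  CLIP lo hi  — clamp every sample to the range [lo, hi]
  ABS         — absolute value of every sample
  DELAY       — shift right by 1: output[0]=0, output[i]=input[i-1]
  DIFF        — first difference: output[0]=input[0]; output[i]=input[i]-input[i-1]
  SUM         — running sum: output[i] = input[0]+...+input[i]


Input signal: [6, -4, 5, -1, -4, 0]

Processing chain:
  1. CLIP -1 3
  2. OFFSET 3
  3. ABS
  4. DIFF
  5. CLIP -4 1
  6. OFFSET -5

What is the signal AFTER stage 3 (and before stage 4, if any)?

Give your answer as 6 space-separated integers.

Input: [6, -4, 5, -1, -4, 0]
Stage 1 (CLIP -1 3): clip(6,-1,3)=3, clip(-4,-1,3)=-1, clip(5,-1,3)=3, clip(-1,-1,3)=-1, clip(-4,-1,3)=-1, clip(0,-1,3)=0 -> [3, -1, 3, -1, -1, 0]
Stage 2 (OFFSET 3): 3+3=6, -1+3=2, 3+3=6, -1+3=2, -1+3=2, 0+3=3 -> [6, 2, 6, 2, 2, 3]
Stage 3 (ABS): |6|=6, |2|=2, |6|=6, |2|=2, |2|=2, |3|=3 -> [6, 2, 6, 2, 2, 3]

Answer: 6 2 6 2 2 3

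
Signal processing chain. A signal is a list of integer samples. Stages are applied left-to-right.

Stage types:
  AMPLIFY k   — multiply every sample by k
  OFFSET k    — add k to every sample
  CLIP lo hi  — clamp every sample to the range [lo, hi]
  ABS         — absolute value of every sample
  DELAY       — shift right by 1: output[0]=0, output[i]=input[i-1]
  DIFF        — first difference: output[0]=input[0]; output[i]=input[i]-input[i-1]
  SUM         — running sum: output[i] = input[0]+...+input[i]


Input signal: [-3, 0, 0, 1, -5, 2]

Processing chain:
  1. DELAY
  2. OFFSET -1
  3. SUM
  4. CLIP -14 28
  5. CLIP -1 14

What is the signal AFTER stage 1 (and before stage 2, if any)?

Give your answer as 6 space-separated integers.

Input: [-3, 0, 0, 1, -5, 2]
Stage 1 (DELAY): [0, -3, 0, 0, 1, -5] = [0, -3, 0, 0, 1, -5] -> [0, -3, 0, 0, 1, -5]

Answer: 0 -3 0 0 1 -5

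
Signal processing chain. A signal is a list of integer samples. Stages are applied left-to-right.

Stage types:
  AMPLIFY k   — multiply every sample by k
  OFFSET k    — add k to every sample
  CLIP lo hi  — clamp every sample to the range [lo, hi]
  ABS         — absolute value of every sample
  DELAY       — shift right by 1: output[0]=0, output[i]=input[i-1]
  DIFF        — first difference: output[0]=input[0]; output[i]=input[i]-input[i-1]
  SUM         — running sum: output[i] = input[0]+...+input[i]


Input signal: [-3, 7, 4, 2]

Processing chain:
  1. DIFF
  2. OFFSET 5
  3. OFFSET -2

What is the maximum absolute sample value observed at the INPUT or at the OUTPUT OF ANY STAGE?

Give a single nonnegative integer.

Input: [-3, 7, 4, 2] (max |s|=7)
Stage 1 (DIFF): s[0]=-3, 7--3=10, 4-7=-3, 2-4=-2 -> [-3, 10, -3, -2] (max |s|=10)
Stage 2 (OFFSET 5): -3+5=2, 10+5=15, -3+5=2, -2+5=3 -> [2, 15, 2, 3] (max |s|=15)
Stage 3 (OFFSET -2): 2+-2=0, 15+-2=13, 2+-2=0, 3+-2=1 -> [0, 13, 0, 1] (max |s|=13)
Overall max amplitude: 15

Answer: 15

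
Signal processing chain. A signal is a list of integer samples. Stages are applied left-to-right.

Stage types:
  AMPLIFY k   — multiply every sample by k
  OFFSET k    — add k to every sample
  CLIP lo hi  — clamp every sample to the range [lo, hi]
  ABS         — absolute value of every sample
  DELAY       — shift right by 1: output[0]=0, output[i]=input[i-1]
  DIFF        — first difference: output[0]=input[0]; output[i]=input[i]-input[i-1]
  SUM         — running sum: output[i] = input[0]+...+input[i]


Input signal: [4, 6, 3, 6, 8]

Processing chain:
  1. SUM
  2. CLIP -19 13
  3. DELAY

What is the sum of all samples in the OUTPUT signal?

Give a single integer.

Input: [4, 6, 3, 6, 8]
Stage 1 (SUM): sum[0..0]=4, sum[0..1]=10, sum[0..2]=13, sum[0..3]=19, sum[0..4]=27 -> [4, 10, 13, 19, 27]
Stage 2 (CLIP -19 13): clip(4,-19,13)=4, clip(10,-19,13)=10, clip(13,-19,13)=13, clip(19,-19,13)=13, clip(27,-19,13)=13 -> [4, 10, 13, 13, 13]
Stage 3 (DELAY): [0, 4, 10, 13, 13] = [0, 4, 10, 13, 13] -> [0, 4, 10, 13, 13]
Output sum: 40

Answer: 40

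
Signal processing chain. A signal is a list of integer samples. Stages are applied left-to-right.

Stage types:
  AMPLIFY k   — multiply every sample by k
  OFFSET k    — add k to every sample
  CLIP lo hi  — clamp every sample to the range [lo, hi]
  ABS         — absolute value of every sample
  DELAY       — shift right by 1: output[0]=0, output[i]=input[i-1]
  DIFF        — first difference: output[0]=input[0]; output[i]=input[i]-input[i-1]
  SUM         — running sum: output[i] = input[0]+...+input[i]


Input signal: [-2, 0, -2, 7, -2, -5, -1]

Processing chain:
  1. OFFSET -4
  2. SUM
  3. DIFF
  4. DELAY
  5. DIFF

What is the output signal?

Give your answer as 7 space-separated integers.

Input: [-2, 0, -2, 7, -2, -5, -1]
Stage 1 (OFFSET -4): -2+-4=-6, 0+-4=-4, -2+-4=-6, 7+-4=3, -2+-4=-6, -5+-4=-9, -1+-4=-5 -> [-6, -4, -6, 3, -6, -9, -5]
Stage 2 (SUM): sum[0..0]=-6, sum[0..1]=-10, sum[0..2]=-16, sum[0..3]=-13, sum[0..4]=-19, sum[0..5]=-28, sum[0..6]=-33 -> [-6, -10, -16, -13, -19, -28, -33]
Stage 3 (DIFF): s[0]=-6, -10--6=-4, -16--10=-6, -13--16=3, -19--13=-6, -28--19=-9, -33--28=-5 -> [-6, -4, -6, 3, -6, -9, -5]
Stage 4 (DELAY): [0, -6, -4, -6, 3, -6, -9] = [0, -6, -4, -6, 3, -6, -9] -> [0, -6, -4, -6, 3, -6, -9]
Stage 5 (DIFF): s[0]=0, -6-0=-6, -4--6=2, -6--4=-2, 3--6=9, -6-3=-9, -9--6=-3 -> [0, -6, 2, -2, 9, -9, -3]

Answer: 0 -6 2 -2 9 -9 -3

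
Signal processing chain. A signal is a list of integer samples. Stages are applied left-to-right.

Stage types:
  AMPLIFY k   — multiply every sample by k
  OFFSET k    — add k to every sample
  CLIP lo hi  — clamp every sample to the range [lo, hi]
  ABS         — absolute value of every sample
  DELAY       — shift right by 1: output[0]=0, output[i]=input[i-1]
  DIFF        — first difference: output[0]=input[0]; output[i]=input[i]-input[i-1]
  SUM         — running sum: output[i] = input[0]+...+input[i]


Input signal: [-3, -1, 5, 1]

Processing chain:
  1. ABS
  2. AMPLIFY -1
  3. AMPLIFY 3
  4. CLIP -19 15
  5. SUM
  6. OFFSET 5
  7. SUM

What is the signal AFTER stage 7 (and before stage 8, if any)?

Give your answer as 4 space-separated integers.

Input: [-3, -1, 5, 1]
Stage 1 (ABS): |-3|=3, |-1|=1, |5|=5, |1|=1 -> [3, 1, 5, 1]
Stage 2 (AMPLIFY -1): 3*-1=-3, 1*-1=-1, 5*-1=-5, 1*-1=-1 -> [-3, -1, -5, -1]
Stage 3 (AMPLIFY 3): -3*3=-9, -1*3=-3, -5*3=-15, -1*3=-3 -> [-9, -3, -15, -3]
Stage 4 (CLIP -19 15): clip(-9,-19,15)=-9, clip(-3,-19,15)=-3, clip(-15,-19,15)=-15, clip(-3,-19,15)=-3 -> [-9, -3, -15, -3]
Stage 5 (SUM): sum[0..0]=-9, sum[0..1]=-12, sum[0..2]=-27, sum[0..3]=-30 -> [-9, -12, -27, -30]
Stage 6 (OFFSET 5): -9+5=-4, -12+5=-7, -27+5=-22, -30+5=-25 -> [-4, -7, -22, -25]
Stage 7 (SUM): sum[0..0]=-4, sum[0..1]=-11, sum[0..2]=-33, sum[0..3]=-58 -> [-4, -11, -33, -58]

Answer: -4 -11 -33 -58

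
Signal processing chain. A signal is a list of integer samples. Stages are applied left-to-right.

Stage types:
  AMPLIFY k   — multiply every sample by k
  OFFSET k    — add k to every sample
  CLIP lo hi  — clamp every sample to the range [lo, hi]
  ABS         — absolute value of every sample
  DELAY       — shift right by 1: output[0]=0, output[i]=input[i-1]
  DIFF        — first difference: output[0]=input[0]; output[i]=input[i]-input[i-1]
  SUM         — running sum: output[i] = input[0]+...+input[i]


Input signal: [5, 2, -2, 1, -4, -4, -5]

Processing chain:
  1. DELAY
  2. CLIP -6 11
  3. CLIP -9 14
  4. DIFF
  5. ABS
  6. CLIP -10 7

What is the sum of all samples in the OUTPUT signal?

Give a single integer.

Input: [5, 2, -2, 1, -4, -4, -5]
Stage 1 (DELAY): [0, 5, 2, -2, 1, -4, -4] = [0, 5, 2, -2, 1, -4, -4] -> [0, 5, 2, -2, 1, -4, -4]
Stage 2 (CLIP -6 11): clip(0,-6,11)=0, clip(5,-6,11)=5, clip(2,-6,11)=2, clip(-2,-6,11)=-2, clip(1,-6,11)=1, clip(-4,-6,11)=-4, clip(-4,-6,11)=-4 -> [0, 5, 2, -2, 1, -4, -4]
Stage 3 (CLIP -9 14): clip(0,-9,14)=0, clip(5,-9,14)=5, clip(2,-9,14)=2, clip(-2,-9,14)=-2, clip(1,-9,14)=1, clip(-4,-9,14)=-4, clip(-4,-9,14)=-4 -> [0, 5, 2, -2, 1, -4, -4]
Stage 4 (DIFF): s[0]=0, 5-0=5, 2-5=-3, -2-2=-4, 1--2=3, -4-1=-5, -4--4=0 -> [0, 5, -3, -4, 3, -5, 0]
Stage 5 (ABS): |0|=0, |5|=5, |-3|=3, |-4|=4, |3|=3, |-5|=5, |0|=0 -> [0, 5, 3, 4, 3, 5, 0]
Stage 6 (CLIP -10 7): clip(0,-10,7)=0, clip(5,-10,7)=5, clip(3,-10,7)=3, clip(4,-10,7)=4, clip(3,-10,7)=3, clip(5,-10,7)=5, clip(0,-10,7)=0 -> [0, 5, 3, 4, 3, 5, 0]
Output sum: 20

Answer: 20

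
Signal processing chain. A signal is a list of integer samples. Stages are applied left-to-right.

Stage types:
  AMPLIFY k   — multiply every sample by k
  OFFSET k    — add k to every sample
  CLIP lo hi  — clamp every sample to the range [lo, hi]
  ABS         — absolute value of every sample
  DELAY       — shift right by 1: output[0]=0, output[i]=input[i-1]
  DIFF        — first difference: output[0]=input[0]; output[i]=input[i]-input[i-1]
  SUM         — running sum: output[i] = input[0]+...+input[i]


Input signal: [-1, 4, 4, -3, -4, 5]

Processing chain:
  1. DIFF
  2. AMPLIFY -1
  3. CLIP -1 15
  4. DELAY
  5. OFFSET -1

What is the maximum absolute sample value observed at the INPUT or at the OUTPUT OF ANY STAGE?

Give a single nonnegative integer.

Input: [-1, 4, 4, -3, -4, 5] (max |s|=5)
Stage 1 (DIFF): s[0]=-1, 4--1=5, 4-4=0, -3-4=-7, -4--3=-1, 5--4=9 -> [-1, 5, 0, -7, -1, 9] (max |s|=9)
Stage 2 (AMPLIFY -1): -1*-1=1, 5*-1=-5, 0*-1=0, -7*-1=7, -1*-1=1, 9*-1=-9 -> [1, -5, 0, 7, 1, -9] (max |s|=9)
Stage 3 (CLIP -1 15): clip(1,-1,15)=1, clip(-5,-1,15)=-1, clip(0,-1,15)=0, clip(7,-1,15)=7, clip(1,-1,15)=1, clip(-9,-1,15)=-1 -> [1, -1, 0, 7, 1, -1] (max |s|=7)
Stage 4 (DELAY): [0, 1, -1, 0, 7, 1] = [0, 1, -1, 0, 7, 1] -> [0, 1, -1, 0, 7, 1] (max |s|=7)
Stage 5 (OFFSET -1): 0+-1=-1, 1+-1=0, -1+-1=-2, 0+-1=-1, 7+-1=6, 1+-1=0 -> [-1, 0, -2, -1, 6, 0] (max |s|=6)
Overall max amplitude: 9

Answer: 9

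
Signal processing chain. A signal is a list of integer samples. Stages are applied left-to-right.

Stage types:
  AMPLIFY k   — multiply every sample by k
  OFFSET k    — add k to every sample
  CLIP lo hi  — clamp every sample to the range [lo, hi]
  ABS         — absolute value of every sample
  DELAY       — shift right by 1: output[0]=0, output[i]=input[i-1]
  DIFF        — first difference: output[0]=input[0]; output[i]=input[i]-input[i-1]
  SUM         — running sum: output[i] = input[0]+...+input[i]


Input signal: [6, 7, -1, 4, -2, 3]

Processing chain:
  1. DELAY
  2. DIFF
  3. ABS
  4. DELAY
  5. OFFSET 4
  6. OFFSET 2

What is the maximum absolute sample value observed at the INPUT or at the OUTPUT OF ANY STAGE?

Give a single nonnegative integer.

Input: [6, 7, -1, 4, -2, 3] (max |s|=7)
Stage 1 (DELAY): [0, 6, 7, -1, 4, -2] = [0, 6, 7, -1, 4, -2] -> [0, 6, 7, -1, 4, -2] (max |s|=7)
Stage 2 (DIFF): s[0]=0, 6-0=6, 7-6=1, -1-7=-8, 4--1=5, -2-4=-6 -> [0, 6, 1, -8, 5, -6] (max |s|=8)
Stage 3 (ABS): |0|=0, |6|=6, |1|=1, |-8|=8, |5|=5, |-6|=6 -> [0, 6, 1, 8, 5, 6] (max |s|=8)
Stage 4 (DELAY): [0, 0, 6, 1, 8, 5] = [0, 0, 6, 1, 8, 5] -> [0, 0, 6, 1, 8, 5] (max |s|=8)
Stage 5 (OFFSET 4): 0+4=4, 0+4=4, 6+4=10, 1+4=5, 8+4=12, 5+4=9 -> [4, 4, 10, 5, 12, 9] (max |s|=12)
Stage 6 (OFFSET 2): 4+2=6, 4+2=6, 10+2=12, 5+2=7, 12+2=14, 9+2=11 -> [6, 6, 12, 7, 14, 11] (max |s|=14)
Overall max amplitude: 14

Answer: 14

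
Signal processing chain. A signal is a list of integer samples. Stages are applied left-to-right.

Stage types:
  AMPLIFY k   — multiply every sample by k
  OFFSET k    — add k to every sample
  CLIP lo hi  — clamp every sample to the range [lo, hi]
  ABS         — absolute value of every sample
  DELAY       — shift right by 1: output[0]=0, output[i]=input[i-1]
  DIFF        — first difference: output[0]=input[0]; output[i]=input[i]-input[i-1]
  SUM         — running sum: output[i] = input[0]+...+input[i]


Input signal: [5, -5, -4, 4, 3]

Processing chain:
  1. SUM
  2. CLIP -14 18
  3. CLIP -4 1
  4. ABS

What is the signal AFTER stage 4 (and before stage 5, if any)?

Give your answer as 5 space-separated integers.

Input: [5, -5, -4, 4, 3]
Stage 1 (SUM): sum[0..0]=5, sum[0..1]=0, sum[0..2]=-4, sum[0..3]=0, sum[0..4]=3 -> [5, 0, -4, 0, 3]
Stage 2 (CLIP -14 18): clip(5,-14,18)=5, clip(0,-14,18)=0, clip(-4,-14,18)=-4, clip(0,-14,18)=0, clip(3,-14,18)=3 -> [5, 0, -4, 0, 3]
Stage 3 (CLIP -4 1): clip(5,-4,1)=1, clip(0,-4,1)=0, clip(-4,-4,1)=-4, clip(0,-4,1)=0, clip(3,-4,1)=1 -> [1, 0, -4, 0, 1]
Stage 4 (ABS): |1|=1, |0|=0, |-4|=4, |0|=0, |1|=1 -> [1, 0, 4, 0, 1]

Answer: 1 0 4 0 1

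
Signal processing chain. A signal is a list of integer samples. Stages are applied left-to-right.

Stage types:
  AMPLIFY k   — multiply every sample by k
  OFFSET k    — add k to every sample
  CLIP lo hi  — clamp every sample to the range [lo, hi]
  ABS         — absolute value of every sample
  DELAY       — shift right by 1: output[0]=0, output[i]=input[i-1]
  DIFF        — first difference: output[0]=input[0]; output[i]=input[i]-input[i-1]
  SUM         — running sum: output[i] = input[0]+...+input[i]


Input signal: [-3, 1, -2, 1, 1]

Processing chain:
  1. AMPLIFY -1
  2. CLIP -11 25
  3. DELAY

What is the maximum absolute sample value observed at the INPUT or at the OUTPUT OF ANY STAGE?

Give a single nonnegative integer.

Answer: 3

Derivation:
Input: [-3, 1, -2, 1, 1] (max |s|=3)
Stage 1 (AMPLIFY -1): -3*-1=3, 1*-1=-1, -2*-1=2, 1*-1=-1, 1*-1=-1 -> [3, -1, 2, -1, -1] (max |s|=3)
Stage 2 (CLIP -11 25): clip(3,-11,25)=3, clip(-1,-11,25)=-1, clip(2,-11,25)=2, clip(-1,-11,25)=-1, clip(-1,-11,25)=-1 -> [3, -1, 2, -1, -1] (max |s|=3)
Stage 3 (DELAY): [0, 3, -1, 2, -1] = [0, 3, -1, 2, -1] -> [0, 3, -1, 2, -1] (max |s|=3)
Overall max amplitude: 3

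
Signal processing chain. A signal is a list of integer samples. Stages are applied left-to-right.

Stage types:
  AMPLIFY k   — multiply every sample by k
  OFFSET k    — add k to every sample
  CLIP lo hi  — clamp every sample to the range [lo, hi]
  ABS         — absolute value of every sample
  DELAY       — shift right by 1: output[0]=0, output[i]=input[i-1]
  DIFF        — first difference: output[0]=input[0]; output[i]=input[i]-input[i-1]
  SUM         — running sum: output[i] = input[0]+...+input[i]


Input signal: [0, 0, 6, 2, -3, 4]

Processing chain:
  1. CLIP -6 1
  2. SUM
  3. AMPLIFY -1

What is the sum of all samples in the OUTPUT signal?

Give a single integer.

Input: [0, 0, 6, 2, -3, 4]
Stage 1 (CLIP -6 1): clip(0,-6,1)=0, clip(0,-6,1)=0, clip(6,-6,1)=1, clip(2,-6,1)=1, clip(-3,-6,1)=-3, clip(4,-6,1)=1 -> [0, 0, 1, 1, -3, 1]
Stage 2 (SUM): sum[0..0]=0, sum[0..1]=0, sum[0..2]=1, sum[0..3]=2, sum[0..4]=-1, sum[0..5]=0 -> [0, 0, 1, 2, -1, 0]
Stage 3 (AMPLIFY -1): 0*-1=0, 0*-1=0, 1*-1=-1, 2*-1=-2, -1*-1=1, 0*-1=0 -> [0, 0, -1, -2, 1, 0]
Output sum: -2

Answer: -2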